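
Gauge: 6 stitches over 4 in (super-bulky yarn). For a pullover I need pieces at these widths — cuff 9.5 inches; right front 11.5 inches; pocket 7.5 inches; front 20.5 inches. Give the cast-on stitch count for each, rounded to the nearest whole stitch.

Rate = 6/4 = 1.5 sts per in.
cuff: 9.5 × 1.5 = 14.25 → 14.
right front: 11.5 × 1.5 = 17.25 → 17.
pocket: 7.5 × 1.5 = 11.25 → 11.
front: 20.5 × 1.5 = 30.75 → 31.

cuff 14; right front 17; pocket 11; front 31.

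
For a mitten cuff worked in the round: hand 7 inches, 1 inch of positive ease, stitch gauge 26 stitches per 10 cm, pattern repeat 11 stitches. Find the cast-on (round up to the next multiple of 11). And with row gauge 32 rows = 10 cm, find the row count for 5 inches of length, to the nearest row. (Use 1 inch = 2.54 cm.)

Cast on 55 stitches; work 41 rows.

Finished = 7 + 1 = 8 inches.
8 inches × 2.54 = 20.32 cm.
26/10 = 2.6 sts per cm; 20.32 × 2.6 = 52.83 sts.
Next multiple of 11 → 55.
5 inches = 12.70 cm; × 3.2 = 40.64 → 41 rows.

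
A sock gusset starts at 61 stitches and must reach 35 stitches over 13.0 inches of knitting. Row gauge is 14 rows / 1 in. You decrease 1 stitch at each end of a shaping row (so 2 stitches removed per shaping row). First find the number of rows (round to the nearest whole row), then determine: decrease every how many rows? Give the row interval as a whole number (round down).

Decrease every 14th row.

Rows = 13.0 × 14 = 182.0 → 182 rows.
Stitches to remove: 26 → 13 shaping rows (at 2 st each).
182 / 13 = 14.00 → every 14 rows.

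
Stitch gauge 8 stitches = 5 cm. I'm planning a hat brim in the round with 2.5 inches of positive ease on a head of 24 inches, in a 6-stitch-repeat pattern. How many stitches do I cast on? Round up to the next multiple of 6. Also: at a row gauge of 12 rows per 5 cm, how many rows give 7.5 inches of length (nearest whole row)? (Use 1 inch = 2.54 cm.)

Cast on 108 stitches; work 46 rows.

Finished = 24 + 2.5 = 26.5 inches.
26.5 inches × 2.54 = 67.31 cm.
8/5 = 1.6 sts per cm; 67.31 × 1.6 = 107.70 sts.
Next multiple of 6 → 108.
7.5 inches = 19.05 cm; × 2.4 = 45.72 → 46 rows.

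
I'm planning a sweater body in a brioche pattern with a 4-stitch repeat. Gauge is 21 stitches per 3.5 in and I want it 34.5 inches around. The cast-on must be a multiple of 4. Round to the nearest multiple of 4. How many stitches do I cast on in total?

Cast on 208 stitches.

21 / 3.5 = 6 sts per inch.
34.5 × 6 = 207.00 sts.
Nearest multiple of 4: 208.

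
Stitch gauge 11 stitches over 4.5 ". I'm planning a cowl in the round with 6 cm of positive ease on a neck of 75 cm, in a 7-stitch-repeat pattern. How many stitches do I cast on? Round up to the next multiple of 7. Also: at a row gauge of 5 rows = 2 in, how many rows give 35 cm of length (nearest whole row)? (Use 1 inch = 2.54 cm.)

Finished = 75 + 6 = 81 cm.
81 cm × 1/2.54 = 31.89 inches.
11/4.5 = 2.444 sts per in; 31.89 × 2.444 = 77.95 sts.
Next multiple of 7 → 84.
35 cm = 13.78 inches; × 2.5 = 34.45 → 34 rows.

Cast on 84 stitches; work 34 rows.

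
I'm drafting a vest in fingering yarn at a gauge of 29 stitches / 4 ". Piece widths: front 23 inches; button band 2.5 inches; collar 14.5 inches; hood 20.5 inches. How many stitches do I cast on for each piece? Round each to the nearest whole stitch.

front 167; button band 18; collar 105; hood 149.

Rate = 29/4 = 7.25 sts per in.
front: 23 × 7.25 = 166.75 → 167.
button band: 2.5 × 7.25 = 18.12 → 18.
collar: 14.5 × 7.25 = 105.12 → 105.
hood: 20.5 × 7.25 = 148.62 → 149.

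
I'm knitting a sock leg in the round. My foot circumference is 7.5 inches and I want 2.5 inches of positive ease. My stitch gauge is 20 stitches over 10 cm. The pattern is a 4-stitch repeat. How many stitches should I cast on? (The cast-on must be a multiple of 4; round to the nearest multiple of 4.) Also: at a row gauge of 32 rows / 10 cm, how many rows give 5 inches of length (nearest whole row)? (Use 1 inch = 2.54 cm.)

Cast on 52 stitches; work 41 rows.

Finished = 7.5 + 2.5 = 10 inches.
10 inches × 2.54 = 25.40 cm.
20/10 = 2 sts per cm; 25.40 × 2 = 50.80 sts.
Nearest multiple of 4 → 52.
5 inches = 12.70 cm; × 3.2 = 40.64 → 41 rows.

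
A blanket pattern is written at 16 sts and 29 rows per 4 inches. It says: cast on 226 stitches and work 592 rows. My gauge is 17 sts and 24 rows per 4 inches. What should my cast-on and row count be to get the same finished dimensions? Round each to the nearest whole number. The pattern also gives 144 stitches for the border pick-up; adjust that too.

Cast on 240 stitches; work 490 rows; border pick-up 153 stitches.

Stitches: 226 × 17/16 = 240.12 → 240.
Rows: 592 × 24/29 = 489.93 → 490.
border pick-up: 144 × 17/16 = 153.00 → 153.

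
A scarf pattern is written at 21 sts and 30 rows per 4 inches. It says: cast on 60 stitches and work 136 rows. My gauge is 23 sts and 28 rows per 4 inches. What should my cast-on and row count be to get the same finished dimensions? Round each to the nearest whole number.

Stitches: 60 × 23/21 = 65.71 → 66.
Rows: 136 × 28/30 = 126.93 → 127.

Cast on 66 stitches; work 127 rows.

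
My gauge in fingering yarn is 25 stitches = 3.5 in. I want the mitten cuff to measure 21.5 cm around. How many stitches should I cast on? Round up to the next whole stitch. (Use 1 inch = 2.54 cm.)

CO 61 sts.

21.5 cm = 8.46 in.
25 stitches / 3.5 in = 7.143 stitches per inch.
8.46 × 7.143 = 60.46 stitches.
Round up → 61.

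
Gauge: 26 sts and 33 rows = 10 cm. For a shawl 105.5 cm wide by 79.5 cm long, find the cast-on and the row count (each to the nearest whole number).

Cast on 274 stitches and work 262 rows.

Stitch gauge = 26/10 = 2.6 sts/cm; 105.5 × 2.6 = 274.30 → 274 sts.
Row gauge = 33/10 = 3.3 rows/cm; 79.5 × 3.3 = 262.35 → 262 rows.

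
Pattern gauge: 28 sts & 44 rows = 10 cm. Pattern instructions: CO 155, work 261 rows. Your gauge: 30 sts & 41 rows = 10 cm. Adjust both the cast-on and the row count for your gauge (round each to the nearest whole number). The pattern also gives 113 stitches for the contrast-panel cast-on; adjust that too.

Stitches: 155 × 30/28 = 166.07 → 166.
Rows: 261 × 41/44 = 243.20 → 243.
contrast-panel cast-on: 113 × 30/28 = 121.07 → 121.

Cast on 166 stitches; work 243 rows; contrast-panel cast-on 121 stitches.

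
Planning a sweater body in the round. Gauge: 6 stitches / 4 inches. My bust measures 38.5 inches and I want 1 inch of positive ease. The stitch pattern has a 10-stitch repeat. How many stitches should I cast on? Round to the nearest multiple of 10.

CO 60 sts.

Finished = 38.5 + 1 = 39.5 inches.
6 / 4 = 1.5 sts/in.
39.5 × 1.5 = 59.25 sts.
Nearest multiple of 10: 60.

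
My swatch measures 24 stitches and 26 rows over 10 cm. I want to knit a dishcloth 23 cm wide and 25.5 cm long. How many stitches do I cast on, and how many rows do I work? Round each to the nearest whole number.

Cast on 55 stitches and work 66 rows.

Stitch gauge = 24/10 = 2.4 sts/cm; 23 × 2.4 = 55.20 → 55 sts.
Row gauge = 26/10 = 2.6 rows/cm; 25.5 × 2.6 = 66.30 → 66 rows.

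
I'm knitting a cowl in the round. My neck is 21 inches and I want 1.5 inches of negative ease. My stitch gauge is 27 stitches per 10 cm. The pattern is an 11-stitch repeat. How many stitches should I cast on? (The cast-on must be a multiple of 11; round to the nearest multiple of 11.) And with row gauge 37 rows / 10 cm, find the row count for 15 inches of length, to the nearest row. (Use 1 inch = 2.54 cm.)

Finished = 21 − 1.5 = 19.5 inches.
19.5 inches × 2.54 = 49.53 cm.
27/10 = 2.7 sts per cm; 49.53 × 2.7 = 133.73 sts.
Nearest multiple of 11 → 132.
15 inches = 38.10 cm; × 3.7 = 140.97 → 141 rows.

Cast on 132 stitches; work 141 rows.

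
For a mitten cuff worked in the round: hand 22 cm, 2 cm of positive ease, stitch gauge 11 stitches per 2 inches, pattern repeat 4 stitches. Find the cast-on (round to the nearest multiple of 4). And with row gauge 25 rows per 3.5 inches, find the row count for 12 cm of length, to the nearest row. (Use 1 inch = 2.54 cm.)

Cast on 52 stitches; work 34 rows.

Finished = 22 + 2 = 24 cm.
24 cm × 1/2.54 = 9.45 inches.
11/2 = 5.5 sts per in; 9.45 × 5.5 = 51.97 sts.
Nearest multiple of 4 → 52.
12 cm = 4.72 inches; × 7.143 = 33.75 → 34 rows.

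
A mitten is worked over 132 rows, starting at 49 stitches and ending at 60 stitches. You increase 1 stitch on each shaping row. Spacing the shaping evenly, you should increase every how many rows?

Stitches to add: |60 − 49| = 11.
Shaping rows needed: 11 / 1 = 11.
132 rows / 11 = every 12 rows.

Increase every 12th row.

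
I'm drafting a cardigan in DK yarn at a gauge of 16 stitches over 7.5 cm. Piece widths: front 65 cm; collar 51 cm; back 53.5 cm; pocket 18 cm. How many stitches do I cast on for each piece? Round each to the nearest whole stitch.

front 139; collar 109; back 114; pocket 38.

Rate = 16/7.5 = 2.133 sts per cm.
front: 65 × 2.133 = 138.67 → 139.
collar: 51 × 2.133 = 108.80 → 109.
back: 53.5 × 2.133 = 114.13 → 114.
pocket: 18 × 2.133 = 38.40 → 38.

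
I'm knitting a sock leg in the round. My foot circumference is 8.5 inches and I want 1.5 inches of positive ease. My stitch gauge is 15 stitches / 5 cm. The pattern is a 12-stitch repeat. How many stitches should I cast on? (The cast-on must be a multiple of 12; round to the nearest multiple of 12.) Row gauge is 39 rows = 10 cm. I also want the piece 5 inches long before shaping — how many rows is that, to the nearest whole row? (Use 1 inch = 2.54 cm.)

Finished = 8.5 + 1.5 = 10 inches.
10 inches × 2.54 = 25.40 cm.
15/5 = 3 sts per cm; 25.40 × 3 = 76.20 sts.
Nearest multiple of 12 → 72.
5 inches = 12.70 cm; × 3.9 = 49.53 → 50 rows.

Cast on 72 stitches; work 50 rows.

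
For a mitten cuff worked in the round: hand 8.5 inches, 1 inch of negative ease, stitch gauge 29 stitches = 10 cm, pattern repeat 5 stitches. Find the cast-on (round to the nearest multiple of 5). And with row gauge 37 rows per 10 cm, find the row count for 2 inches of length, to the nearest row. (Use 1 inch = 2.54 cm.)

Cast on 55 stitches; work 19 rows.

Finished = 8.5 − 1 = 7.5 inches.
7.5 inches × 2.54 = 19.05 cm.
29/10 = 2.9 sts per cm; 19.05 × 2.9 = 55.24 sts.
Nearest multiple of 5 → 55.
2 inches = 5.08 cm; × 3.7 = 18.80 → 19 rows.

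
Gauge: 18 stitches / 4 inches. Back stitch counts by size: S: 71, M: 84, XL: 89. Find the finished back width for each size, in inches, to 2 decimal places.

18/4 = 4.5 sts per in.
S: 71 / 4.5 = 15.778 → 15.78 in.
M: 84 / 4.5 = 18.667 → 18.67 in.
XL: 89 / 4.5 = 19.778 → 19.78 in.

S 15.78 inches; M 18.67 inches; XL 19.78 inches.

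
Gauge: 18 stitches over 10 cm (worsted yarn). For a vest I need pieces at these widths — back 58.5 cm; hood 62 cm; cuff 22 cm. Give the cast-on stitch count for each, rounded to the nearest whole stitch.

back 105; hood 112; cuff 40.

Rate = 18/10 = 1.8 sts per cm.
back: 58.5 × 1.8 = 105.30 → 105.
hood: 62 × 1.8 = 111.60 → 112.
cuff: 22 × 1.8 = 39.60 → 40.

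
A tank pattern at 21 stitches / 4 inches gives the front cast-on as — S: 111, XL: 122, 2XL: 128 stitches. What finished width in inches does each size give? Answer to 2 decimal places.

S 21.14 inches; XL 23.24 inches; 2XL 24.38 inches.

21/4 = 5.25 sts per in.
S: 111 / 5.25 = 21.143 → 21.14 in.
XL: 122 / 5.25 = 23.238 → 23.24 in.
2XL: 128 / 5.25 = 24.381 → 24.38 in.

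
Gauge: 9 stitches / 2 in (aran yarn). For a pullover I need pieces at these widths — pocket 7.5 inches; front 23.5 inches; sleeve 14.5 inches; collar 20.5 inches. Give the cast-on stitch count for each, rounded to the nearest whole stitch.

Rate = 9/2 = 4.5 sts per in.
pocket: 7.5 × 4.5 = 33.75 → 34.
front: 23.5 × 4.5 = 105.75 → 106.
sleeve: 14.5 × 4.5 = 65.25 → 65.
collar: 20.5 × 4.5 = 92.25 → 92.

pocket 34; front 106; sleeve 65; collar 92.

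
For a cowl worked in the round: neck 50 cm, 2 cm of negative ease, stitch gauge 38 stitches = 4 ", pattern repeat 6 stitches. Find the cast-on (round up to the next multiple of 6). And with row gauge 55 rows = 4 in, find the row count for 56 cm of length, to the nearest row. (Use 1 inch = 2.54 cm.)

Finished = 50 − 2 = 48 cm.
48 cm × 1/2.54 = 18.90 inches.
38/4 = 9.5 sts per in; 18.90 × 9.5 = 179.53 sts.
Next multiple of 6 → 180.
56 cm = 22.05 inches; × 13.75 = 303.15 → 303 rows.

Cast on 180 stitches; work 303 rows.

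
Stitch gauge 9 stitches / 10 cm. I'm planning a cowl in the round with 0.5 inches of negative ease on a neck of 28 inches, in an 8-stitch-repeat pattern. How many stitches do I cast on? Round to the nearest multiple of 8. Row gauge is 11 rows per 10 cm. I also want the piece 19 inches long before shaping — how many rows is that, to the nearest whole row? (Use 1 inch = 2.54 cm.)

Finished = 28 − 0.5 = 27.5 inches.
27.5 inches × 2.54 = 69.85 cm.
9/10 = 0.9 sts per cm; 69.85 × 0.9 = 62.87 sts.
Nearest multiple of 8 → 64.
19 inches = 48.26 cm; × 1.1 = 53.09 → 53 rows.

Cast on 64 stitches; work 53 rows.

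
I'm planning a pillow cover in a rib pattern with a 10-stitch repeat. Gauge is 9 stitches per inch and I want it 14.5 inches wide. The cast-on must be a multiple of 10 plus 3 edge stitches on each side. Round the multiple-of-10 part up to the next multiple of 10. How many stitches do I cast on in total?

9 / 1 = 9 sts per inch.
14.5 × 9 = 130.50 sts.
Less 6 edge sts → 124.50 for the repeat.
Next multiple of 10: 130.
Add back 6 edge sts → 136.

136 stitches.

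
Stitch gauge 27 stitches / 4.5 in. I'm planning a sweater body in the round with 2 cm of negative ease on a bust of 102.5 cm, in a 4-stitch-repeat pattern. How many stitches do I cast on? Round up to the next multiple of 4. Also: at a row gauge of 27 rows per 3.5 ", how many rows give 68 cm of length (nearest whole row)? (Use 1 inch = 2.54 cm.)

Cast on 240 stitches; work 207 rows.

Finished = 102.5 − 2 = 100.5 cm.
100.5 cm × 1/2.54 = 39.57 inches.
27/4.5 = 6 sts per in; 39.57 × 6 = 237.40 sts.
Next multiple of 4 → 240.
68 cm = 26.77 inches; × 7.714 = 206.52 → 207 rows.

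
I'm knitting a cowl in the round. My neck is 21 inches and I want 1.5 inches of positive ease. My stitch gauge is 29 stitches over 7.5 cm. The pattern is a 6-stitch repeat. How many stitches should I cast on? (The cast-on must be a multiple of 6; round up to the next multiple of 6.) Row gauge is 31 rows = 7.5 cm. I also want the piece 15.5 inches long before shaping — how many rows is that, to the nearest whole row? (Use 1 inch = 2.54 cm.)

Cast on 222 stitches; work 163 rows.

Finished = 21 + 1.5 = 22.5 inches.
22.5 inches × 2.54 = 57.15 cm.
29/7.5 = 3.867 sts per cm; 57.15 × 3.867 = 220.98 sts.
Next multiple of 6 → 222.
15.5 inches = 39.37 cm; × 4.133 = 162.73 → 163 rows.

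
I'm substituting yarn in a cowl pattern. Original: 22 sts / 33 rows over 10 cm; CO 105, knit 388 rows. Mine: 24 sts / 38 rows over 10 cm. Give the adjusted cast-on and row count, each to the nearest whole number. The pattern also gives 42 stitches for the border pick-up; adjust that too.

Cast on 115 stitches; work 447 rows; border pick-up 46 stitches.

Stitches: 105 × 24/22 = 114.55 → 115.
Rows: 388 × 38/33 = 446.79 → 447.
border pick-up: 42 × 24/22 = 45.82 → 46.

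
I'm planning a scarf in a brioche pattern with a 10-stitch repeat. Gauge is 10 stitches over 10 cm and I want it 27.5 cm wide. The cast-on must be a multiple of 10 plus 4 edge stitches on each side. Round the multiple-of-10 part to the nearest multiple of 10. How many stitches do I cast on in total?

CO 28 sts.

10 / 10 = 1 sts per cm.
27.5 × 1 = 27.50 sts.
Less 8 edge sts → 19.50 for the repeat.
Nearest multiple of 10: 20.
Add back 8 edge sts → 28.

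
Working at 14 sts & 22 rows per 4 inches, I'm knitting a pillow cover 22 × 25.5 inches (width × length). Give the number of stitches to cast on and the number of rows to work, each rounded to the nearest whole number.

Stitch gauge = 14/4 = 3.5 sts/in; 22 × 3.5 = 77.00 → 77 sts.
Row gauge = 22/4 = 5.5 rows/in; 25.5 × 5.5 = 140.25 → 140 rows.

Cast on 77 stitches and work 140 rows.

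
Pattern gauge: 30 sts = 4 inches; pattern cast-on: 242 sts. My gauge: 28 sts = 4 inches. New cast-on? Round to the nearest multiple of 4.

CO 224 sts.

Scale factor = 28 / 30 = 0.933.
242 × 28 / 30 = 225.87 sts.
→ 224 sts.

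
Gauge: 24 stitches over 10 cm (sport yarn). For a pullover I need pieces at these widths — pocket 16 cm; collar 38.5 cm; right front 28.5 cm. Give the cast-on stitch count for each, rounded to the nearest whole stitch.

Rate = 24/10 = 2.4 sts per cm.
pocket: 16 × 2.4 = 38.40 → 38.
collar: 38.5 × 2.4 = 92.40 → 92.
right front: 28.5 × 2.4 = 68.40 → 68.

pocket 38; collar 92; right front 68.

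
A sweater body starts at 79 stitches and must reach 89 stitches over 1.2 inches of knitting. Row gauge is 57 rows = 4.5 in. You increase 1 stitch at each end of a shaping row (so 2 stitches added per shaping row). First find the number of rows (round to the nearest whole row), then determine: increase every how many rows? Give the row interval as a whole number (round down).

Rows = 1.2 × 12.667 = 15.2 → 15 rows.
Stitches to add: 10 → 5 shaping rows (at 2 st each).
15 / 5 = 3.00 → every 3 rows.

Increase every 3rd row.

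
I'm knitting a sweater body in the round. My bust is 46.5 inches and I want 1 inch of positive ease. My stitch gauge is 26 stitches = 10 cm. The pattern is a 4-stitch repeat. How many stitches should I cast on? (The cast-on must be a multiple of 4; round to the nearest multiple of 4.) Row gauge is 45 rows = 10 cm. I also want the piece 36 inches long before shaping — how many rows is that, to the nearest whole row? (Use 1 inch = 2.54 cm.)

Finished = 46.5 + 1 = 47.5 inches.
47.5 inches × 2.54 = 120.65 cm.
26/10 = 2.6 sts per cm; 120.65 × 2.6 = 313.69 sts.
Nearest multiple of 4 → 312.
36 inches = 91.44 cm; × 4.5 = 411.48 → 411 rows.

Cast on 312 stitches; work 411 rows.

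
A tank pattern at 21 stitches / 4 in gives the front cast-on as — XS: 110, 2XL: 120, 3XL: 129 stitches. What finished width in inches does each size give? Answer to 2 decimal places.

XS 20.95 inches; 2XL 22.86 inches; 3XL 24.57 inches.

21/4 = 5.25 sts per in.
XS: 110 / 5.25 = 20.952 → 20.95 in.
2XL: 120 / 5.25 = 22.857 → 22.86 in.
3XL: 129 / 5.25 = 24.571 → 24.57 in.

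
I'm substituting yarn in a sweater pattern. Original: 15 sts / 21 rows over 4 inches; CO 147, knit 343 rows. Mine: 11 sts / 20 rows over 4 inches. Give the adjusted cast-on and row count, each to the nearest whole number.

Stitches: 147 × 11/15 = 107.80 → 108.
Rows: 343 × 20/21 = 326.67 → 327.

Cast on 108 stitches; work 327 rows.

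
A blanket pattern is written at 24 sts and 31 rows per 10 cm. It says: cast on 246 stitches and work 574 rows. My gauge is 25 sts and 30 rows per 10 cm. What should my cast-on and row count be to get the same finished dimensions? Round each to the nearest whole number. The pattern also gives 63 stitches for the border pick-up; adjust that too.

Cast on 256 stitches; work 555 rows; border pick-up 66 stitches.

Stitches: 246 × 25/24 = 256.25 → 256.
Rows: 574 × 30/31 = 555.48 → 555.
border pick-up: 63 × 25/24 = 65.62 → 66.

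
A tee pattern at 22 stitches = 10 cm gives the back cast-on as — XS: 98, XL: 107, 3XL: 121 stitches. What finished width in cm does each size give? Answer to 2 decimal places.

22/10 = 2.2 sts per cm.
XS: 98 / 2.2 = 44.545 → 44.55 cm.
XL: 107 / 2.2 = 48.636 → 48.64 cm.
3XL: 121 / 2.2 = 55.000 → 55.00 cm.

XS 44.55 cm; XL 48.64 cm; 3XL 55.00 cm.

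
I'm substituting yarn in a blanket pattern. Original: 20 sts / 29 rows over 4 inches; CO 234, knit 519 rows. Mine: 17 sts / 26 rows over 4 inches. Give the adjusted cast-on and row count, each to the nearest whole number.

Cast on 199 stitches; work 465 rows.

Stitches: 234 × 17/20 = 198.90 → 199.
Rows: 519 × 26/29 = 465.31 → 465.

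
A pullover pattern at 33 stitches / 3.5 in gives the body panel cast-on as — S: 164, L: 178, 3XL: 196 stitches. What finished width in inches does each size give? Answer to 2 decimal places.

S 17.39 inches; L 18.88 inches; 3XL 20.79 inches.

33/3.5 = 9.429 sts per in.
S: 164 / 9.429 = 17.394 → 17.39 in.
L: 178 / 9.429 = 18.879 → 18.88 in.
3XL: 196 / 9.429 = 20.788 → 20.79 in.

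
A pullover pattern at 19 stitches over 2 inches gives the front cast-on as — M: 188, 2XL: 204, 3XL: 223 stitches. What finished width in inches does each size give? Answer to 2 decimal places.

19/2 = 9.5 sts per in.
M: 188 / 9.5 = 19.789 → 19.79 in.
2XL: 204 / 9.5 = 21.474 → 21.47 in.
3XL: 223 / 9.5 = 23.474 → 23.47 in.

M 19.79 inches; 2XL 21.47 inches; 3XL 23.47 inches.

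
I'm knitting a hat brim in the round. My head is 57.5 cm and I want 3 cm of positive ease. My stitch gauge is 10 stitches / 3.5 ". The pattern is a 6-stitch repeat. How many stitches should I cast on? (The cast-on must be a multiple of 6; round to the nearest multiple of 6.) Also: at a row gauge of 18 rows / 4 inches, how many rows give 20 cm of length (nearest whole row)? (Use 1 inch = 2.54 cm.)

Cast on 66 stitches; work 35 rows.

Finished = 57.5 + 3 = 60.5 cm.
60.5 cm × 1/2.54 = 23.82 inches.
10/3.5 = 2.857 sts per in; 23.82 × 2.857 = 68.05 sts.
Nearest multiple of 6 → 66.
20 cm = 7.87 inches; × 4.5 = 35.43 → 35 rows.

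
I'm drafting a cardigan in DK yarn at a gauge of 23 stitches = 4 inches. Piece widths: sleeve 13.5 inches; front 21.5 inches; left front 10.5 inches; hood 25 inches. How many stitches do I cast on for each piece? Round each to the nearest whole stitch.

Rate = 23/4 = 5.75 sts per in.
sleeve: 13.5 × 5.75 = 77.62 → 78.
front: 21.5 × 5.75 = 123.62 → 124.
left front: 10.5 × 5.75 = 60.38 → 60.
hood: 25 × 5.75 = 143.75 → 144.

sleeve 78; front 124; left front 60; hood 144.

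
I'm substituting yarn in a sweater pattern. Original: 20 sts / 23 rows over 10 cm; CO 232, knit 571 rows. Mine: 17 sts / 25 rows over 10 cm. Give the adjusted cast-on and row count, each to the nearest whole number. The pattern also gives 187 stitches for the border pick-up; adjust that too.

Stitches: 232 × 17/20 = 197.20 → 197.
Rows: 571 × 25/23 = 620.65 → 621.
border pick-up: 187 × 17/20 = 158.95 → 159.

Cast on 197 stitches; work 621 rows; border pick-up 159 stitches.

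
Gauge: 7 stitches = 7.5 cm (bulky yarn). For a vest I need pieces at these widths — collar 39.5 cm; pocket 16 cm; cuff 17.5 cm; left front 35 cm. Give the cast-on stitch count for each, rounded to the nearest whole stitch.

collar 37; pocket 15; cuff 16; left front 33.

Rate = 7/7.5 = 0.933 sts per cm.
collar: 39.5 × 0.933 = 36.87 → 37.
pocket: 16 × 0.933 = 14.93 → 15.
cuff: 17.5 × 0.933 = 16.33 → 16.
left front: 35 × 0.933 = 32.67 → 33.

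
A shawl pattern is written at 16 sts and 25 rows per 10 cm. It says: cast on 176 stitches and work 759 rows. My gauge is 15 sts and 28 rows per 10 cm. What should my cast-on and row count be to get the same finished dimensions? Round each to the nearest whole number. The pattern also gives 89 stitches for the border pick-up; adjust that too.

Cast on 165 stitches; work 850 rows; border pick-up 83 stitches.

Stitches: 176 × 15/16 = 165.00 → 165.
Rows: 759 × 28/25 = 850.08 → 850.
border pick-up: 89 × 15/16 = 83.44 → 83.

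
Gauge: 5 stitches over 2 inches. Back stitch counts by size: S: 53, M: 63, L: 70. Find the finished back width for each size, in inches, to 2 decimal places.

S 21.20 inches; M 25.20 inches; L 28.00 inches.

5/2 = 2.5 sts per in.
S: 53 / 2.5 = 21.200 → 21.20 in.
M: 63 / 2.5 = 25.200 → 25.20 in.
L: 70 / 2.5 = 28.000 → 28.00 in.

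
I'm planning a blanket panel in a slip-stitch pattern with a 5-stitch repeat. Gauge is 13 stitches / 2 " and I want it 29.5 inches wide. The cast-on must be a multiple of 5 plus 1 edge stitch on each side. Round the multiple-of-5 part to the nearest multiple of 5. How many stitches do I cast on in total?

CO 192 sts.

13 / 2 = 6.5 sts per inch.
29.5 × 6.5 = 191.75 sts.
Less 2 edge sts → 189.75 for the repeat.
Nearest multiple of 5: 190.
Add back 2 edge sts → 192.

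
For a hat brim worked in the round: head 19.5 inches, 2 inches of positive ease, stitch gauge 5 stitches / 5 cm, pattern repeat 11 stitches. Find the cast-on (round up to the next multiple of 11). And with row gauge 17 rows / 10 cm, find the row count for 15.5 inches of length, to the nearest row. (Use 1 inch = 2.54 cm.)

Finished = 19.5 + 2 = 21.5 inches.
21.5 inches × 2.54 = 54.61 cm.
5/5 = 1 sts per cm; 54.61 × 1 = 54.61 sts.
Next multiple of 11 → 55.
15.5 inches = 39.37 cm; × 1.7 = 66.93 → 67 rows.

Cast on 55 stitches; work 67 rows.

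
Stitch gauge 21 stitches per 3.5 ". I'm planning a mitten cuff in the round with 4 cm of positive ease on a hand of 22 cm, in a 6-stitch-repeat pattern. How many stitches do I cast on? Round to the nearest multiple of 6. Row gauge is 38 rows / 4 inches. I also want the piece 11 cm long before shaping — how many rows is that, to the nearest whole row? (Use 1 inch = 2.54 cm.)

Cast on 60 stitches; work 41 rows.

Finished = 22 + 4 = 26 cm.
26 cm × 1/2.54 = 10.24 inches.
21/3.5 = 6 sts per in; 10.24 × 6 = 61.42 sts.
Nearest multiple of 6 → 60.
11 cm = 4.33 inches; × 9.5 = 41.14 → 41 rows.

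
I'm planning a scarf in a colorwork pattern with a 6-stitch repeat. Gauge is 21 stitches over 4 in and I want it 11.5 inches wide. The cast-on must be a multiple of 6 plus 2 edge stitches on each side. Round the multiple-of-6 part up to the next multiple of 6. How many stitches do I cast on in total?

CO 64 sts.

21 / 4 = 5.25 sts per inch.
11.5 × 5.25 = 60.38 sts.
Less 4 edge sts → 56.38 for the repeat.
Next multiple of 6: 60.
Add back 4 edge sts → 64.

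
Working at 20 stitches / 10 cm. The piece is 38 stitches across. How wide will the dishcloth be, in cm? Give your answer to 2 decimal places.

19.00 cm.

20 stitches / 10 cm = 2 stitches per cm.
38 / 2 = 19.000 cm.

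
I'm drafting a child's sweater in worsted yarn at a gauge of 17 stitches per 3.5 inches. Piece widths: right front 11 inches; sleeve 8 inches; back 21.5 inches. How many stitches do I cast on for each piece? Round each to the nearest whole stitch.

Rate = 17/3.5 = 4.857 sts per in.
right front: 11 × 4.857 = 53.43 → 53.
sleeve: 8 × 4.857 = 38.86 → 39.
back: 21.5 × 4.857 = 104.43 → 104.

right front 53; sleeve 39; back 104.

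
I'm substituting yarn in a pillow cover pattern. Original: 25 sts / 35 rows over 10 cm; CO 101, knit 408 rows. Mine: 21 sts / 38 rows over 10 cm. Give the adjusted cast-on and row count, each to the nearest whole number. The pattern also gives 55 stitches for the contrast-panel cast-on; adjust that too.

Stitches: 101 × 21/25 = 84.84 → 85.
Rows: 408 × 38/35 = 442.97 → 443.
contrast-panel cast-on: 55 × 21/25 = 46.20 → 46.

Cast on 85 stitches; work 443 rows; contrast-panel cast-on 46 stitches.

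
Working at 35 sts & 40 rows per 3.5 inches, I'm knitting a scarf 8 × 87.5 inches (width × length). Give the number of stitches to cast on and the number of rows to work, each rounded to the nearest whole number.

Stitch gauge = 35/3.5 = 10 sts/in; 8 × 10 = 80.00 → 80 sts.
Row gauge = 40/3.5 = 11.429 rows/in; 87.5 × 11.429 = 1000.00 → 1000 rows.

Cast on 80 stitches and work 1000 rows.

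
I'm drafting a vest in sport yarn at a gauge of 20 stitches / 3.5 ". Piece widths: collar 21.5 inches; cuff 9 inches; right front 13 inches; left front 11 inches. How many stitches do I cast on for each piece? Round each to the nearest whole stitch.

Rate = 20/3.5 = 5.714 sts per in.
collar: 21.5 × 5.714 = 122.86 → 123.
cuff: 9 × 5.714 = 51.43 → 51.
right front: 13 × 5.714 = 74.29 → 74.
left front: 11 × 5.714 = 62.86 → 63.

collar 123; cuff 51; right front 74; left front 63.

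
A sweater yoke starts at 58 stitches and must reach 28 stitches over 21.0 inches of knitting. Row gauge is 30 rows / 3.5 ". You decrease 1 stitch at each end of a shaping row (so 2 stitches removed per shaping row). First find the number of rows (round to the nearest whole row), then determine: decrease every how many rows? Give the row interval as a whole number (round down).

Decrease every 12th row.

Rows = 21.0 × 8.571 = 180.0 → 180 rows.
Stitches to remove: 30 → 15 shaping rows (at 2 st each).
180 / 15 = 12.00 → every 12 rows.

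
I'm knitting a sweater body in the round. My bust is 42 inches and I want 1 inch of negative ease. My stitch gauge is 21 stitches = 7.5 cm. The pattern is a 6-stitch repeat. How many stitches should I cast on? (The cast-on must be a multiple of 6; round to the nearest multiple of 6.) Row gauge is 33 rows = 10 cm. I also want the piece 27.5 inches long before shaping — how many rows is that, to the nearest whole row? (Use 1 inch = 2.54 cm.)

Cast on 294 stitches; work 231 rows.

Finished = 42 − 1 = 41 inches.
41 inches × 2.54 = 104.14 cm.
21/7.5 = 2.8 sts per cm; 104.14 × 2.8 = 291.59 sts.
Nearest multiple of 6 → 294.
27.5 inches = 69.85 cm; × 3.3 = 230.50 → 231 rows.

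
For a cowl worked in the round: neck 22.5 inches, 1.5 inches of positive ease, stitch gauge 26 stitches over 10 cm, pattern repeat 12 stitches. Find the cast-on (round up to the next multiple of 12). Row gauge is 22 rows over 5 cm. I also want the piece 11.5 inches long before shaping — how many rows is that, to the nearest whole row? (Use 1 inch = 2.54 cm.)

Cast on 168 stitches; work 129 rows.

Finished = 22.5 + 1.5 = 24 inches.
24 inches × 2.54 = 60.96 cm.
26/10 = 2.6 sts per cm; 60.96 × 2.6 = 158.50 sts.
Next multiple of 12 → 168.
11.5 inches = 29.21 cm; × 4.4 = 128.52 → 129 rows.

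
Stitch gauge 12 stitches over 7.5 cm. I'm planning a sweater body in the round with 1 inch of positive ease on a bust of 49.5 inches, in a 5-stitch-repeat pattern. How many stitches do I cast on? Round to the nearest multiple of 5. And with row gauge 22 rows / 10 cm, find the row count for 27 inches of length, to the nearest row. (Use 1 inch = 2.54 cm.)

Finished = 49.5 + 1 = 50.5 inches.
50.5 inches × 2.54 = 128.27 cm.
12/7.5 = 1.6 sts per cm; 128.27 × 1.6 = 205.23 sts.
Nearest multiple of 5 → 205.
27 inches = 68.58 cm; × 2.2 = 150.88 → 151 rows.

Cast on 205 stitches; work 151 rows.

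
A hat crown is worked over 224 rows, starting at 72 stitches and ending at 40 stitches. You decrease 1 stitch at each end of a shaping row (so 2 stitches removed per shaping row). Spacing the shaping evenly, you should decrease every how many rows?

Decrease every 14th row.

Stitches to remove: |40 − 72| = 32.
Shaping rows needed: 32 / 2 = 16.
224 rows / 16 = every 14 rows.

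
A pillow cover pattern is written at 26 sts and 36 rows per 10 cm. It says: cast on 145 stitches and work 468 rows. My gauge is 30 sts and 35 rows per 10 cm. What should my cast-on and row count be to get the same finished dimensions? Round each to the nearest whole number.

Cast on 167 stitches; work 455 rows.

Stitches: 145 × 30/26 = 167.31 → 167.
Rows: 468 × 35/36 = 455.00 → 455.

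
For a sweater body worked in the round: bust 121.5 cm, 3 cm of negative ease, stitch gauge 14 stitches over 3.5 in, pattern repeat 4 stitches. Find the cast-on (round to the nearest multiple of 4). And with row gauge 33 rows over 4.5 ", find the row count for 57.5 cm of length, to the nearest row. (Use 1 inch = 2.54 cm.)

Cast on 188 stitches; work 166 rows.

Finished = 121.5 − 3 = 118.5 cm.
118.5 cm × 1/2.54 = 46.65 inches.
14/3.5 = 4 sts per in; 46.65 × 4 = 186.61 sts.
Nearest multiple of 4 → 188.
57.5 cm = 22.64 inches; × 7.333 = 166.01 → 166 rows.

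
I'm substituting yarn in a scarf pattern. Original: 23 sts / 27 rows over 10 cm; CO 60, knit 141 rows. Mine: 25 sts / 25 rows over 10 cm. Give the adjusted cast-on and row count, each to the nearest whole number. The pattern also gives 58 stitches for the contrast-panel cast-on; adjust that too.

Cast on 65 stitches; work 131 rows; contrast-panel cast-on 63 stitches.

Stitches: 60 × 25/23 = 65.22 → 65.
Rows: 141 × 25/27 = 130.56 → 131.
contrast-panel cast-on: 58 × 25/23 = 63.04 → 63.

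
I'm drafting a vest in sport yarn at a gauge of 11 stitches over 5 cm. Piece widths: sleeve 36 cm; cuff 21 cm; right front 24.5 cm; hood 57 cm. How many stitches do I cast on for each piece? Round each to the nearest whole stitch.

Rate = 11/5 = 2.2 sts per cm.
sleeve: 36 × 2.2 = 79.20 → 79.
cuff: 21 × 2.2 = 46.20 → 46.
right front: 24.5 × 2.2 = 53.90 → 54.
hood: 57 × 2.2 = 125.40 → 125.

sleeve 79; cuff 46; right front 54; hood 125.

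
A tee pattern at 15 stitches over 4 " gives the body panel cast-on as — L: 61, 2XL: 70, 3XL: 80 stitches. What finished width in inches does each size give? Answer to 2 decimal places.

15/4 = 3.75 sts per in.
L: 61 / 3.75 = 16.267 → 16.27 in.
2XL: 70 / 3.75 = 18.667 → 18.67 in.
3XL: 80 / 3.75 = 21.333 → 21.33 in.

L 16.27 inches; 2XL 18.67 inches; 3XL 21.33 inches.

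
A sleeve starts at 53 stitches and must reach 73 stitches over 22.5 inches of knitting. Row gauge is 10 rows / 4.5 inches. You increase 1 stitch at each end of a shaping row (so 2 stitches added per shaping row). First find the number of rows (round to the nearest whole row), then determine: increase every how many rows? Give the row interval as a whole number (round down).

Increase every 5th row.

Rows = 22.5 × 2.222 = 50.0 → 50 rows.
Stitches to add: 20 → 10 shaping rows (at 2 st each).
50 / 10 = 5.00 → every 5 rows.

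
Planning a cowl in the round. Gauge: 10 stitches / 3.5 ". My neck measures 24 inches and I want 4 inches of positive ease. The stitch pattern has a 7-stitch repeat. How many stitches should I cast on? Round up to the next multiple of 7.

84 stitches.

Finished = 24 + 4 = 28 inches.
10 / 3.5 = 2.857 sts/in.
28 × 2.857 = 80.00 sts.
Next multiple of 7: 84.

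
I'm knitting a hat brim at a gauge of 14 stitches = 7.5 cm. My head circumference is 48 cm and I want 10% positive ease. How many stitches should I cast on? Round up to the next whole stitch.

99 stitches.

Finished = 48 × 1.10 = 52.80 cm.
14 / 7.5 = 1.867 sts per cm.
52.80 × 1.867 = 98.56 sts.
→ 99 sts.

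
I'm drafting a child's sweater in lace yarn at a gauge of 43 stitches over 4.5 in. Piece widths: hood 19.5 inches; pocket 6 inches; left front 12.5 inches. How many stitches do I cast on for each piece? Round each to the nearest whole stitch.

hood 186; pocket 57; left front 119.

Rate = 43/4.5 = 9.556 sts per in.
hood: 19.5 × 9.556 = 186.33 → 186.
pocket: 6 × 9.556 = 57.33 → 57.
left front: 12.5 × 9.556 = 119.44 → 119.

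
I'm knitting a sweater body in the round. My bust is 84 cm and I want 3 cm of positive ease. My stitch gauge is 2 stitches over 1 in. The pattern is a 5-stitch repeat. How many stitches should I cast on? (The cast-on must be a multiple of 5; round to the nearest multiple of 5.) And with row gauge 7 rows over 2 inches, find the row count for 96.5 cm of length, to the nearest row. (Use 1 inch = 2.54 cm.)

Cast on 70 stitches; work 133 rows.

Finished = 84 + 3 = 87 cm.
87 cm × 1/2.54 = 34.25 inches.
2/1 = 2 sts per in; 34.25 × 2 = 68.50 sts.
Nearest multiple of 5 → 70.
96.5 cm = 37.99 inches; × 3.5 = 132.97 → 133 rows.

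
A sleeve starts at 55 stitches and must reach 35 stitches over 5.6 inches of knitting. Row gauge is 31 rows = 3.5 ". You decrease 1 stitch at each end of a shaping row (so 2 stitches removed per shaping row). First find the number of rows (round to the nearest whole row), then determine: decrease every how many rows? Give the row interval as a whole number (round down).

Rows = 5.6 × 8.857 = 49.6 → 50 rows.
Stitches to remove: 20 → 10 shaping rows (at 2 st each).
50 / 10 = 5.00 → every 5 rows.

Decrease every 5th row.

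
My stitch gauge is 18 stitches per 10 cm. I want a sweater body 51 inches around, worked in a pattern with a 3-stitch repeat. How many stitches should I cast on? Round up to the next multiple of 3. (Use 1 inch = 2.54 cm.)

CO 234 sts.

51 in = 51 × 2.54 = 129.54 cm.
18 / 10 = 1.8 sts/cm.
129.54 × 1.8 = 233.17 sts.
→ 234.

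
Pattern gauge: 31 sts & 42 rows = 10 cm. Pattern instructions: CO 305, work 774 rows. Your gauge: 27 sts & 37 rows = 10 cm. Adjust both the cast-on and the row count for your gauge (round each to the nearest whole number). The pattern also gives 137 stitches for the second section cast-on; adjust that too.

Cast on 266 stitches; work 682 rows; second section cast-on 119 stitches.

Stitches: 305 × 27/31 = 265.65 → 266.
Rows: 774 × 37/42 = 681.86 → 682.
second section cast-on: 137 × 27/31 = 119.32 → 119.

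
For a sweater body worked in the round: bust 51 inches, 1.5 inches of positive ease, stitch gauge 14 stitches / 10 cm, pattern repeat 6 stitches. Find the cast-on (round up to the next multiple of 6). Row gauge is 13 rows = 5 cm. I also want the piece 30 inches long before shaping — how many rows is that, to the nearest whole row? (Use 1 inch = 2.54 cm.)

Finished = 51 + 1.5 = 52.5 inches.
52.5 inches × 2.54 = 133.35 cm.
14/10 = 1.4 sts per cm; 133.35 × 1.4 = 186.69 sts.
Next multiple of 6 → 192.
30 inches = 76.20 cm; × 2.6 = 198.12 → 198 rows.

Cast on 192 stitches; work 198 rows.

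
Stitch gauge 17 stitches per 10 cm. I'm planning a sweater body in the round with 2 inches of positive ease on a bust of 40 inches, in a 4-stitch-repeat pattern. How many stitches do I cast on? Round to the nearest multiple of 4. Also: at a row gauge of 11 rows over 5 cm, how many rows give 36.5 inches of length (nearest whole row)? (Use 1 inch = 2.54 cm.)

Finished = 40 + 2 = 42 inches.
42 inches × 2.54 = 106.68 cm.
17/10 = 1.7 sts per cm; 106.68 × 1.7 = 181.36 sts.
Nearest multiple of 4 → 180.
36.5 inches = 92.71 cm; × 2.2 = 203.96 → 204 rows.

Cast on 180 stitches; work 204 rows.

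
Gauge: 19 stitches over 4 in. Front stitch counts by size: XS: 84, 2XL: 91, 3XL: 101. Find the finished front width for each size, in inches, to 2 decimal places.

19/4 = 4.75 sts per in.
XS: 84 / 4.75 = 17.684 → 17.68 in.
2XL: 91 / 4.75 = 19.158 → 19.16 in.
3XL: 101 / 4.75 = 21.263 → 21.26 in.

XS 17.68 inches; 2XL 19.16 inches; 3XL 21.26 inches.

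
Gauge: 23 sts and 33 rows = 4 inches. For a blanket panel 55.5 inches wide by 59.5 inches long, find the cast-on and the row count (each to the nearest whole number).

Cast on 319 stitches and work 491 rows.

Stitch gauge = 23/4 = 5.75 sts/in; 55.5 × 5.75 = 319.12 → 319 sts.
Row gauge = 33/4 = 8.25 rows/in; 59.5 × 8.25 = 490.88 → 491 rows.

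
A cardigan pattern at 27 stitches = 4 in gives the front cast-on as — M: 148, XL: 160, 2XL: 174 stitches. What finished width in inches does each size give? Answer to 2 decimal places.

27/4 = 6.75 sts per in.
M: 148 / 6.75 = 21.926 → 21.93 in.
XL: 160 / 6.75 = 23.704 → 23.70 in.
2XL: 174 / 6.75 = 25.778 → 25.78 in.

M 21.93 inches; XL 23.70 inches; 2XL 25.78 inches.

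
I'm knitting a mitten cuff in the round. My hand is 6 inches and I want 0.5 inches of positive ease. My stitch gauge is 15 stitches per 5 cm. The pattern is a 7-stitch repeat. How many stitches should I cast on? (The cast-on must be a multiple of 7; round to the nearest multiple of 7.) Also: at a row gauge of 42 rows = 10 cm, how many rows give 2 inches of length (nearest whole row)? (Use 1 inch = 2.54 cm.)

Cast on 49 stitches; work 21 rows.

Finished = 6 + 0.5 = 6.5 inches.
6.5 inches × 2.54 = 16.51 cm.
15/5 = 3 sts per cm; 16.51 × 3 = 49.53 sts.
Nearest multiple of 7 → 49.
2 inches = 5.08 cm; × 4.2 = 21.34 → 21 rows.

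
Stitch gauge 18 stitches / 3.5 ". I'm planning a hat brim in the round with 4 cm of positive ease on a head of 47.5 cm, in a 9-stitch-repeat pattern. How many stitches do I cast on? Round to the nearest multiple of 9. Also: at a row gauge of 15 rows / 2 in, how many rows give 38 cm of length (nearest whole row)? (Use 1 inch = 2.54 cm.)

Cast on 108 stitches; work 112 rows.

Finished = 47.5 + 4 = 51.5 cm.
51.5 cm × 1/2.54 = 20.28 inches.
18/3.5 = 5.143 sts per in; 20.28 × 5.143 = 104.27 sts.
Nearest multiple of 9 → 108.
38 cm = 14.96 inches; × 7.5 = 112.20 → 112 rows.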